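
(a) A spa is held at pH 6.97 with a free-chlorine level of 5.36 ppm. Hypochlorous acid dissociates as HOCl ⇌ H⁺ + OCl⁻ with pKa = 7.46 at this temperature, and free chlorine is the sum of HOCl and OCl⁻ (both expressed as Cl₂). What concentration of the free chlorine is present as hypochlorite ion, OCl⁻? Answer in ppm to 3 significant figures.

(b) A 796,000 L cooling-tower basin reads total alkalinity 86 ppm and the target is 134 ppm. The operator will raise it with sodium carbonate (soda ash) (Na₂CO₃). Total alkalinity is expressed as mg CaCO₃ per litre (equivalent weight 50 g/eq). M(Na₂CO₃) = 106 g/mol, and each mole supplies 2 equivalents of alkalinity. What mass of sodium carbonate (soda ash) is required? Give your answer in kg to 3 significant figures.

(a) 1.31 ppm; (b) 40.5 kg

(a) [OCl⁻]/[HOCl] = 10^(pH − pKa) = 10^(6.97 − 7.46) = 10^-0.49 = 0.3236.
(a) Fraction as HOCl = 1 / (1 + 0.3236) = 0.7555.
(a) OCl⁻ = (1 − 0.7555) × 5.36 ppm = 1.31 ppm.

(b) Alkalinity to add: (134 − 86) = 48 mg/L as CaCO₃ × 796,000 L = 38,210 g as CaCO₃.
(b) Equivalents: 38,210 g ÷ 50 g/eq = 764.2 eq.
(b) Each mole of Na₂CO₃ supplies 2 eq, so 764.2 / 2 = 382.1 mol.
(b) Mass: 382.1 mol × 106 g/mol = 40,500 g.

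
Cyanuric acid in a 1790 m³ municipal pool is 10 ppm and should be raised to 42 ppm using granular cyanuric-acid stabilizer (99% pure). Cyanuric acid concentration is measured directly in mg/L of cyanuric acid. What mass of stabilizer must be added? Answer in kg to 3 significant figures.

Volume: 1790 m³ = 1,790,000 L.
CYA to add: (42 − 10) = 32 mg/L × 1,790,000 L = 57,280 g cyanuric acid.
At 99% purity: 57,280 / 0.99 = 57,860 g product.

57.9 kg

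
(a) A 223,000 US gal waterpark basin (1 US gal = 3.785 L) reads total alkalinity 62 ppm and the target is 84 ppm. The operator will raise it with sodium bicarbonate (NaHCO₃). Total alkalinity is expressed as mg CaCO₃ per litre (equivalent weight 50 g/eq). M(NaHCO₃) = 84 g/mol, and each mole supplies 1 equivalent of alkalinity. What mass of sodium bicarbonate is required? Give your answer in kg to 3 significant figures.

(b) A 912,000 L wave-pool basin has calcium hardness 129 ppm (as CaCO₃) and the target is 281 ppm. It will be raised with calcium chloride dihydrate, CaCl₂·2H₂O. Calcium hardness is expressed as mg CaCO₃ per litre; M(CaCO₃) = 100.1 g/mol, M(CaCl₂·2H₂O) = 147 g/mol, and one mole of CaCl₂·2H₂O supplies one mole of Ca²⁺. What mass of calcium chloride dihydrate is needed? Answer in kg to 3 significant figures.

(a) Volume: 223,000 US gal × 3.785 L/gal = 844,055 L.
(a) Alkalinity to add: (84 − 62) = 22 mg/L as CaCO₃ × 844,055 L = 18,570 g as CaCO₃.
(a) Equivalents: 18,570 g ÷ 50 g/eq = 371.4 eq.
(a) NaHCO₃ supplies 1 eq per mole → 371.4 mol.
(a) Mass: 371.4 mol × 84 g/mol = 31,200 g.

(b) Hardness to add: (281 − 129) = 152 mg/L as CaCO₃ × 912,000 L = 138,600 g as CaCO₃.
(b) Moles of Ca²⁺ (1 mol Ca²⁺ ≡ 1 mol CaCO₃): 138,600 / 100.1 g/mol = 1385 mol.
(b) Mass of CaCl₂·2H₂O: 1385 × 147 = 203,600 g.

(a) 31.2 kg; (b) 204 kg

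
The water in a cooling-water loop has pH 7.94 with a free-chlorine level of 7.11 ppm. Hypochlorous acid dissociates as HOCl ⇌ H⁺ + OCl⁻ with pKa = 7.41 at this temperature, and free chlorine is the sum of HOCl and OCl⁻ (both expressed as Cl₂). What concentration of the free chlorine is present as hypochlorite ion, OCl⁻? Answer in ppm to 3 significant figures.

[OCl⁻]/[HOCl] = 10^(pH − pKa) = 10^(7.94 − 7.41) = 10^0.53 = 3.388.
Fraction as HOCl = 1 / (1 + 3.388) = 0.2279.
OCl⁻ = (1 − 0.2279) × 7.11 ppm = 5.49 ppm.

5.49 ppm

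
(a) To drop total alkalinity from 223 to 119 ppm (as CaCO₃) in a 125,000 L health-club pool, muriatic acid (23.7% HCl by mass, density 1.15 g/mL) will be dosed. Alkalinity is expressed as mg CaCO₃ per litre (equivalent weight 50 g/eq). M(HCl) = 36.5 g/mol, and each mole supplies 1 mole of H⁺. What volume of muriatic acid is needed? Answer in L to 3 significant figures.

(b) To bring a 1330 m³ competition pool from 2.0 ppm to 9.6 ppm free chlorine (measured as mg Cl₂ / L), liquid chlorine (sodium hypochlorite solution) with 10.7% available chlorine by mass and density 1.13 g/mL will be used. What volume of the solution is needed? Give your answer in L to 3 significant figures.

(a) Alkalinity to neutralize: (223 − 119) = 104 mg/L as CaCO₃ × 125,000 L = 13,000 g as CaCO₃.
(a) Equivalents of H⁺ required: 13,000 ÷ 50 g/eq = 260 eq = 260 mol HCl.
(a) Mass of HCl: 260 × 36.5 = 9490 g.
(a) Mass of 23.7% solution: 9490 / 0.237 = 40,040 g.
(a) Volume: 40,040 g ÷ 1.15 g/mL = 34,820 mL.

(b) Volume: 1330 m³ = 1,330,000 L.
(b) Chlorine deficit: 9.6 − 2.0 = 7.6 ppm = 7.6 mg/L as Cl₂.
(b) Cl₂ equivalent needed: 7.6 mg/L × 1,330,000 L = 10,110,000 mg = 10,110 g.
(b) Product at 10.7% available chlorine: 10,110 / 0.107 = 94,470 g.
(b) Volume at density 1.13 g/mL: 94,470 g ÷ 1.13 g/mL = 83,600 mL.

(a) 34.8 L; (b) 83.6 L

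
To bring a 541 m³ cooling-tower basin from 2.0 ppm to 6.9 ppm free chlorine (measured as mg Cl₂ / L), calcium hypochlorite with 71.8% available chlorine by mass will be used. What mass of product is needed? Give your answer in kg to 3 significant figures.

3.69 kg

Volume: 541 m³ = 541,000 L.
Chlorine deficit: 6.9 − 2.0 = 4.9 ppm = 4.9 mg/L as Cl₂.
Cl₂ equivalent needed: 4.9 mg/L × 541,000 L = 2,651,000 mg = 2651 g.
Product at 71.8% available chlorine: 2651 / 0.718 = 3692 g.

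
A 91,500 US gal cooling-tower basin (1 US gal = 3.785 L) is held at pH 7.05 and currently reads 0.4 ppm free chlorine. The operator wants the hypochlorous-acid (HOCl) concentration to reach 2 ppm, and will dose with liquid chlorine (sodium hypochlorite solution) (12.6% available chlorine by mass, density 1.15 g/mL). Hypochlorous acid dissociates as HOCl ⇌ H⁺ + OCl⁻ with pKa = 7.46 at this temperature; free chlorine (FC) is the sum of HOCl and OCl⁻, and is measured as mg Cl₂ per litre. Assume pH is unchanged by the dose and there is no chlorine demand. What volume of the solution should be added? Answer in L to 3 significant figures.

Volume: 91,500 US gal × 3.785 L/gal = 346,328 L.
[OCl⁻]/[HOCl] = 10^(pH − pKa) = 10^(7.05 − 7.46) = 0.389; fraction as HOCl = 1/(1 + 0.389) = 0.7199.
Free chlorine required for 2 ppm HOCl: 2 / 0.7199 = 2.778 ppm.
FC to add: 2.778 − 0.4 = 2.378 mg/L as Cl₂.
Cl₂ equivalent: 2.378 mg/L × 346,328 L = 823.6 g.
Product at 12.6% available Cl: 823.6 / 0.126 = 6536 g.
Volume: 6536 g ÷ 1.15 g/mL = 5684 mL.

5.68 L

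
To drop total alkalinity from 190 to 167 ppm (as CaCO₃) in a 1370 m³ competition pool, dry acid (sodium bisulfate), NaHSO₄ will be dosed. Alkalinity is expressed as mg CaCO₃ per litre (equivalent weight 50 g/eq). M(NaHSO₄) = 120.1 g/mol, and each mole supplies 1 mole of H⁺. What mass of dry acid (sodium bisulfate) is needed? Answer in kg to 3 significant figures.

75.7 kg

Volume: 1370 m³ = 1,370,000 L.
Alkalinity to neutralize: (190 − 167) = 23 mg/L as CaCO₃ × 1,370,000 L = 31,510 g as CaCO₃.
Equivalents of H⁺ required: 31,510 ÷ 50 g/eq = 630.2 eq = 630.2 mol NaHSO₄.
Mass of NaHSO₄: 630.2 × 120.1 = 75,690 g.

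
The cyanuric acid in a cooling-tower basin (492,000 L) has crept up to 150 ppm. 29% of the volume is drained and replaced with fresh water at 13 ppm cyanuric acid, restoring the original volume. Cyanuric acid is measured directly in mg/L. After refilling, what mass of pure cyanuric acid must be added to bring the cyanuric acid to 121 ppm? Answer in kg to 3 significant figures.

5.28 kg

After draining 29% and refilling: 150 × 0.71 + 13 × 0.29 = 110.27 ppm.
Deficit to target: 121 − 110.27 = 10.73 mg/L.
Mass: 10.73 mg/L × 492,000 L = 5279 g cyanuric acid.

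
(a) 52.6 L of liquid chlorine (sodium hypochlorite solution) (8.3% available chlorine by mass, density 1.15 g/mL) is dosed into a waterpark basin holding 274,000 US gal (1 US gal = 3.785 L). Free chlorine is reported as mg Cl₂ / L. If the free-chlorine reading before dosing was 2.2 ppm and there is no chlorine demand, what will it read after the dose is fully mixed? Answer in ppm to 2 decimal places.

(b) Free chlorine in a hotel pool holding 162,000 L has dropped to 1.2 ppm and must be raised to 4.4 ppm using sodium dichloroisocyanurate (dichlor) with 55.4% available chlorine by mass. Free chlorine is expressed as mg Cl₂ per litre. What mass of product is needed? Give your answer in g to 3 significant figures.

(a) 7.04 ppm; (b) 936 g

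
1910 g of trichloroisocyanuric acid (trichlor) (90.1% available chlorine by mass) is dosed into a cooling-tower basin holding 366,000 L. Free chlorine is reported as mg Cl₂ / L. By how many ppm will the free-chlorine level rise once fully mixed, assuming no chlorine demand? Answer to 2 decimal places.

4.70 ppm

Available chlorine delivered: 1910 g × 0.901 = 1721 g as Cl₂.
Concentration rise: 1721 g / 366,000 L = 4.702 mg/L = 4.70 ppm.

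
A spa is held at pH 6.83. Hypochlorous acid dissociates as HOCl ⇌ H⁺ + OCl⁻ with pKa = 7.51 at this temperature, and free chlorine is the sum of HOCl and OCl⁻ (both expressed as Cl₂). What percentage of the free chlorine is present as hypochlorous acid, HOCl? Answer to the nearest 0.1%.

82.7%

[OCl⁻]/[HOCl] = 10^(pH − pKa) = 10^(6.83 − 7.51) = 10^-0.68 = 0.2089.
Fraction as HOCl = 1 / (1 + 0.2089) = 0.8272.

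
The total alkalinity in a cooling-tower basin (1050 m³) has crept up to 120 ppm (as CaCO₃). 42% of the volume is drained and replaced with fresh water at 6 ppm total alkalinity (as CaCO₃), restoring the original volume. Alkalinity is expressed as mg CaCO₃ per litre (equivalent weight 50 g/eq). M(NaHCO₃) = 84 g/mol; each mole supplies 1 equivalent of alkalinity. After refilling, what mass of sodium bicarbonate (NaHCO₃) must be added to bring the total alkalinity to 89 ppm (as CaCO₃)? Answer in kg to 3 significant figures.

Volume: 1050 m³ = 1,050,000 L.
After draining 42% and refilling: 120 × 0.58 + 6 × 0.42 = 72.12 ppm.
Deficit to target: 89 − 72.12 = 16.88 mg/L.
As CaCO₃: 16.88 mg/L × 1,050,000 L = 17,720 g; ÷ 50 g/eq ÷ 1 = 354.5 mol NaHCO₃.
Mass: 354.5 × 84 = 29,780 g.

29.8 kg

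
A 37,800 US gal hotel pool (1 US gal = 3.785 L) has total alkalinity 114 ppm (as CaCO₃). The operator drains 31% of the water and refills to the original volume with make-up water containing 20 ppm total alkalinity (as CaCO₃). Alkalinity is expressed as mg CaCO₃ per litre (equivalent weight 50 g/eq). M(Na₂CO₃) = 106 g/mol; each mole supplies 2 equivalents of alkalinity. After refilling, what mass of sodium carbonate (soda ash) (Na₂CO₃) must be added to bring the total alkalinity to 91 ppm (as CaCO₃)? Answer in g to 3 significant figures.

931 g

Volume: 37,800 US gal × 3.785 L/gal = 143,073 L.
After draining 31% and refilling: 114 × 0.69 + 20 × 0.31 = 84.86 ppm.
Deficit to target: 91 − 84.86 = 6.14 mg/L.
As CaCO₃: 6.14 mg/L × 143,073 L = 878.5 g; ÷ 50 g/eq ÷ 2 = 8.785 mol Na₂CO₃.
Mass: 8.785 × 106 = 931.2 g.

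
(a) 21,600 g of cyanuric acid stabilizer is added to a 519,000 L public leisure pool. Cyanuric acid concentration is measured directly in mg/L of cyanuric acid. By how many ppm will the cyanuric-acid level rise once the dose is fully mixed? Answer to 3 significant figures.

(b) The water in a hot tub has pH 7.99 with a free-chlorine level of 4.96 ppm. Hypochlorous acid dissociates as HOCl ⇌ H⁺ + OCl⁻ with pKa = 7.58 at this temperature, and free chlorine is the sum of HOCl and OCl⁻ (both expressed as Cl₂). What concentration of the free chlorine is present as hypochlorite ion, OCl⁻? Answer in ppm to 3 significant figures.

(a) 41.6 ppm; (b) 3.57 ppm

(a) Rise: 21,600 g / 519,000 L × 1000 = 41.62 mg/L.

(b) [OCl⁻]/[HOCl] = 10^(pH − pKa) = 10^(7.99 − 7.58) = 10^0.41 = 2.57.
(b) Fraction as HOCl = 1 / (1 + 2.57) = 0.2801.
(b) OCl⁻ = (1 − 0.2801) × 4.96 ppm = 3.571 ppm.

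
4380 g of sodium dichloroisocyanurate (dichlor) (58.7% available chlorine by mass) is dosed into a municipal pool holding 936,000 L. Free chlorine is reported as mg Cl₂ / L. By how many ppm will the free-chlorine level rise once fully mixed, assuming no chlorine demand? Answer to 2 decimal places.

Available chlorine delivered: 4380 g × 0.587 = 2571 g as Cl₂.
Concentration rise: 2571 g / 936,000 L = 2.747 mg/L = 2.75 ppm.

2.75 ppm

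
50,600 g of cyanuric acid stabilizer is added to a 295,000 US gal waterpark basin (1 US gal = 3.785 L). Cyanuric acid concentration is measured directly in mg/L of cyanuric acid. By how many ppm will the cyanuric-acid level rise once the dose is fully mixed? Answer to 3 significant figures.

Volume: 295,000 US gal × 3.785 L/gal = 1,116,575 L.
Rise: 50,600 g / 1,116,575 L × 1000 = 45.32 mg/L.

45.3 ppm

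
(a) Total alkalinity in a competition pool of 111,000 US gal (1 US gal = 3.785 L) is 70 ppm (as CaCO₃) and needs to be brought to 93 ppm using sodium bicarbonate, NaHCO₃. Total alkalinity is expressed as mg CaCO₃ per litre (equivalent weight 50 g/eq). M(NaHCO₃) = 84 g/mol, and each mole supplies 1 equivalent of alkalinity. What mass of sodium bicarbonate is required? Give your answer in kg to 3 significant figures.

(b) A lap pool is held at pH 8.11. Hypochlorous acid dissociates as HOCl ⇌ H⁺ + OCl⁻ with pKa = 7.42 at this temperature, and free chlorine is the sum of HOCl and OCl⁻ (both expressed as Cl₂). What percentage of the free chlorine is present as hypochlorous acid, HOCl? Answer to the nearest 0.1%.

(a) 16.2 kg; (b) 17.0%

(a) Volume: 111,000 US gal × 3.785 L/gal = 420,135 L.
(a) Alkalinity to add: (93 − 70) = 23 mg/L as CaCO₃ × 420,135 L = 9663 g as CaCO₃.
(a) Equivalents: 9663 g ÷ 50 g/eq = 193.3 eq.
(a) NaHCO₃ supplies 1 eq per mole → 193.3 mol.
(a) Mass: 193.3 mol × 84 g/mol = 16,230 g.

(b) [OCl⁻]/[HOCl] = 10^(pH − pKa) = 10^(8.11 − 7.42) = 10^0.69 = 4.898.
(b) Fraction as HOCl = 1 / (1 + 4.898) = 0.1696.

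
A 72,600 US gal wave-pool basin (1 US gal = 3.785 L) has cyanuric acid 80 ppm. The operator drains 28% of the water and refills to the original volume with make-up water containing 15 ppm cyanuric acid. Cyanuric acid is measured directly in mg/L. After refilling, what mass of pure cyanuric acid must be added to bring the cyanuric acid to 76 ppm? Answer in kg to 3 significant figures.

Volume: 72,600 US gal × 3.785 L/gal = 274,791 L.
After draining 28% and refilling: 80 × 0.72 + 15 × 0.28 = 61.8 ppm.
Deficit to target: 76 − 61.8 = 14.2 mg/L.
Mass: 14.2 mg/L × 274,791 L = 3902 g cyanuric acid.

3.90 kg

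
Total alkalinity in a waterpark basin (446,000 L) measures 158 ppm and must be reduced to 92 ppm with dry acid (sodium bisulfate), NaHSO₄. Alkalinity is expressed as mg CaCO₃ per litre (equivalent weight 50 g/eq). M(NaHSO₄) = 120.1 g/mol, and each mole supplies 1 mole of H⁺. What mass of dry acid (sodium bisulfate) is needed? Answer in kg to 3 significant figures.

Alkalinity to neutralize: (158 − 92) = 66 mg/L as CaCO₃ × 446,000 L = 29,440 g as CaCO₃.
Equivalents of H⁺ required: 29,440 ÷ 50 g/eq = 588.7 eq = 588.7 mol NaHSO₄.
Mass of NaHSO₄: 588.7 × 120.1 = 70,710 g.

70.7 kg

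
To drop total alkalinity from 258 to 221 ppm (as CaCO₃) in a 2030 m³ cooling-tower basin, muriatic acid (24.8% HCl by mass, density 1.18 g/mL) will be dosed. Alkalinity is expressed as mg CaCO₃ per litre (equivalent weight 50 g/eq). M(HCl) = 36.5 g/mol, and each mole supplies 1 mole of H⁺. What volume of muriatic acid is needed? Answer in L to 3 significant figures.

187 L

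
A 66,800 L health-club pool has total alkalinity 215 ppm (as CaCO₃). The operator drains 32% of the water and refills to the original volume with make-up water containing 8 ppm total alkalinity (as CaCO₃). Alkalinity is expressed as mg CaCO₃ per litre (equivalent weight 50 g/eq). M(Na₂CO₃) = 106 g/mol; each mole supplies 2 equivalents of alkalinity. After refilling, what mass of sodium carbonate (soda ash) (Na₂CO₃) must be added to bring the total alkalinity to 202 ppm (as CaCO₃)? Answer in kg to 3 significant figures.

3.77 kg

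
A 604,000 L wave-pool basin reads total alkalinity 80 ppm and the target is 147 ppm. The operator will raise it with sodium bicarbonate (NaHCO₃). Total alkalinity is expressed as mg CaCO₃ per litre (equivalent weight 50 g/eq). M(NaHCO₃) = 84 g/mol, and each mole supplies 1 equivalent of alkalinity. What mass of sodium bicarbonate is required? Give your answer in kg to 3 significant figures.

Alkalinity to add: (147 − 80) = 67 mg/L as CaCO₃ × 604,000 L = 40,470 g as CaCO₃.
Equivalents: 40,470 g ÷ 50 g/eq = 809.4 eq.
NaHCO₃ supplies 1 eq per mole → 809.4 mol.
Mass: 809.4 mol × 84 g/mol = 67,990 g.

68.0 kg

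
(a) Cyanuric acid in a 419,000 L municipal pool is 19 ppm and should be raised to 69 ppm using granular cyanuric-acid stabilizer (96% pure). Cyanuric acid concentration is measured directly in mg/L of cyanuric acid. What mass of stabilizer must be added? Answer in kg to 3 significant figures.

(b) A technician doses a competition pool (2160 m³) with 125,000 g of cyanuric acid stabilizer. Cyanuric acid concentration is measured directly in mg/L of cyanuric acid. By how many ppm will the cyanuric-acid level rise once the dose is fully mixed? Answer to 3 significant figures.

(a) CYA to add: (69 − 19) = 50 mg/L × 419,000 L = 20,950 g cyanuric acid.
(a) At 96% purity: 20,950 / 0.96 = 21,820 g product.

(b) Volume: 2160 m³ = 2,160,000 L.
(b) Rise: 125,000 g / 2,160,000 L × 1000 = 57.87 mg/L.

(a) 21.8 kg; (b) 57.9 ppm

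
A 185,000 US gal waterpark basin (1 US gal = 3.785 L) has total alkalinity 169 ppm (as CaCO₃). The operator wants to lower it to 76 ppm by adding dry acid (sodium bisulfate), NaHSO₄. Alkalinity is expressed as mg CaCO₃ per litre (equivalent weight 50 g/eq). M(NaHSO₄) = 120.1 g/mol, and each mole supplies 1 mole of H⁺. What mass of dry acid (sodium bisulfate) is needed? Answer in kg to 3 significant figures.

Volume: 185,000 US gal × 3.785 L/gal = 700,225 L.
Alkalinity to neutralize: (169 − 76) = 93 mg/L as CaCO₃ × 700,225 L = 65,120 g as CaCO₃.
Equivalents of H⁺ required: 65,120 ÷ 50 g/eq = 1302 eq = 1302 mol NaHSO₄.
Mass of NaHSO₄: 1302 × 120.1 = 156,400 g.

156 kg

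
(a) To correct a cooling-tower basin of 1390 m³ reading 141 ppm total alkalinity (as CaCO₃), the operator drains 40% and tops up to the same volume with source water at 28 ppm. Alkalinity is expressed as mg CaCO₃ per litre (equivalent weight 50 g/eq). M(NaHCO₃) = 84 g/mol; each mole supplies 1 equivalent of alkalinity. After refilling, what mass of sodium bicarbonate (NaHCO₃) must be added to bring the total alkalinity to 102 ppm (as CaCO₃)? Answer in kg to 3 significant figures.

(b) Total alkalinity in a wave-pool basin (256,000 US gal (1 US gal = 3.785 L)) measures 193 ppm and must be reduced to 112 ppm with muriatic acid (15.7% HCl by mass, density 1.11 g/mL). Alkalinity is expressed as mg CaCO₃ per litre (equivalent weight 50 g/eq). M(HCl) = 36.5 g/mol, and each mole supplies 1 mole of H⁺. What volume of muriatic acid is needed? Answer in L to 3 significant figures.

(a) Volume: 1390 m³ = 1,390,000 L.
(a) After draining 40% and refilling: 141 × 0.60 + 28 × 0.40 = 95.8 ppm.
(a) Deficit to target: 102 − 95.8 = 6.2 mg/L.
(a) As CaCO₃: 6.2 mg/L × 1,390,000 L = 8618 g; ÷ 50 g/eq ÷ 1 = 172.4 mol NaHCO₃.
(a) Mass: 172.4 × 84 = 14,480 g.

(b) Volume: 256,000 US gal × 3.785 L/gal = 968,960 L.
(b) Alkalinity to neutralize: (193 − 112) = 81 mg/L as CaCO₃ × 968,960 L = 78,490 g as CaCO₃.
(b) Equivalents of H⁺ required: 78,490 ÷ 50 g/eq = 1570 eq = 1570 mol HCl.
(b) Mass of HCl: 1570 × 36.5 = 57,290 g.
(b) Mass of 15.7% solution: 57,290 / 0.157 = 364,900 g.
(b) Volume: 364,900 g ÷ 1.11 g/mL = 328,800 mL.

(a) 14.5 kg; (b) 329 L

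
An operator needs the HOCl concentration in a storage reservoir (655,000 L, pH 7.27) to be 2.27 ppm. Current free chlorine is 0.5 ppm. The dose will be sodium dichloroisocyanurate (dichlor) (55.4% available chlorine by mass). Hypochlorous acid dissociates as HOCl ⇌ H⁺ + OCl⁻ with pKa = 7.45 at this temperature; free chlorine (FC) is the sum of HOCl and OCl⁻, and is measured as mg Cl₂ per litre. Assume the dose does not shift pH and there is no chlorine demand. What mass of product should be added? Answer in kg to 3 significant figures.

3.87 kg

[OCl⁻]/[HOCl] = 10^(pH − pKa) = 10^(7.27 − 7.45) = 0.6607; fraction as HOCl = 1/(1 + 0.6607) = 0.6022.
Free chlorine required for 2.27 ppm HOCl: 2.27 / 0.6022 = 3.77 ppm.
FC to add: 3.77 − 0.5 = 3.27 mg/L as Cl₂.
Cl₂ equivalent: 3.27 mg/L × 655,000 L = 2142 g.
Product at 55.4% available Cl: 2142 / 0.554 = 3866 g.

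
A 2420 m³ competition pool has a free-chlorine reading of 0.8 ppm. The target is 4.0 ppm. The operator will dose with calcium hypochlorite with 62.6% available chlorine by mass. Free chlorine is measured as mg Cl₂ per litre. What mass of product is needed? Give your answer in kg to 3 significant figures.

12.4 kg

Volume: 2420 m³ = 2,420,000 L.
Chlorine deficit: 4.0 − 0.8 = 3.2 ppm = 3.2 mg/L as Cl₂.
Cl₂ equivalent needed: 3.2 mg/L × 2,420,000 L = 7,744,000 mg = 7744 g.
Product at 62.6% available chlorine: 7744 / 0.626 = 12,370 g.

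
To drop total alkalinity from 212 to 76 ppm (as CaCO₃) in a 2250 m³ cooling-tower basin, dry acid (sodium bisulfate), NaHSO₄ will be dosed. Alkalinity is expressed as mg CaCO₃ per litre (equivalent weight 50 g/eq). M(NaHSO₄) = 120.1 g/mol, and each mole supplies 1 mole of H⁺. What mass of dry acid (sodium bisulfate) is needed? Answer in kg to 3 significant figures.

735 kg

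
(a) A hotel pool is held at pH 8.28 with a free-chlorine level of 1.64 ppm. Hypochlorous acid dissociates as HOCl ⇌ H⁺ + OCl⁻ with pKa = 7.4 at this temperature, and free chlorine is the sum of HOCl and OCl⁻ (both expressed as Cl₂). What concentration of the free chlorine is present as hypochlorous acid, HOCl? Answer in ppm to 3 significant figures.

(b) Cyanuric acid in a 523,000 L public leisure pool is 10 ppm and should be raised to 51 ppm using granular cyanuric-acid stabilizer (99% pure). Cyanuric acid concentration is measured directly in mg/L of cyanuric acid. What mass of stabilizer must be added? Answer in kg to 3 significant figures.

(a) [OCl⁻]/[HOCl] = 10^(pH − pKa) = 10^(8.28 − 7.4) = 10^0.88 = 7.586.
(a) Fraction as HOCl = 1 / (1 + 7.586) = 0.1165.
(a) HOCl = 0.1165 × 1.64 ppm = 0.191 ppm.

(b) CYA to add: (51 − 10) = 41 mg/L × 523,000 L = 21,440 g cyanuric acid.
(b) At 99% purity: 21,440 / 0.99 = 21,660 g product.

(a) 0.191 ppm; (b) 21.7 kg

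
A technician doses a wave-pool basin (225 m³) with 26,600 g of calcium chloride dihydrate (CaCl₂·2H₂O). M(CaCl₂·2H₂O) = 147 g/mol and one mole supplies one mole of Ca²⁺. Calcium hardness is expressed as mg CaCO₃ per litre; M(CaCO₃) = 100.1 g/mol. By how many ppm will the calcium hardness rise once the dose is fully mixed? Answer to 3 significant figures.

80.5 ppm

Volume: 225 m³ = 225,000 L.
Moles of Ca²⁺: 26,600 g ÷ 147 g/mol = 181 mol.
As CaCO₃: 181 mol × 100.1 g/mol = 18,110 g.
Rise: 18,110 g / 225,000 L × 1000 = 80.5 mg/L.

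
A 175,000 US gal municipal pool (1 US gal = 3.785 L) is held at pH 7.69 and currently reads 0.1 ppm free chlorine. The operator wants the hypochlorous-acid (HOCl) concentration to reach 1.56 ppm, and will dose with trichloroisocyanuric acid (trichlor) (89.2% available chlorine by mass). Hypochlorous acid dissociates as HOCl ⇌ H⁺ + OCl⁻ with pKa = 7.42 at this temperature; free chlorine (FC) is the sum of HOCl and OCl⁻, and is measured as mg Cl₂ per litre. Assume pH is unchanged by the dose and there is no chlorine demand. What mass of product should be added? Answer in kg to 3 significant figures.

Volume: 175,000 US gal × 3.785 L/gal = 662,375 L.
[OCl⁻]/[HOCl] = 10^(pH − pKa) = 10^(7.69 − 7.42) = 1.862; fraction as HOCl = 1/(1 + 1.862) = 0.3494.
Free chlorine required for 1.56 ppm HOCl: 1.56 / 0.3494 = 4.465 ppm.
FC to add: 4.465 − 0.1 = 4.365 mg/L as Cl₂.
Cl₂ equivalent: 4.365 mg/L × 662,375 L = 2891 g.
Product at 89.2% available Cl: 2891 / 0.892 = 3241 g.

3.24 kg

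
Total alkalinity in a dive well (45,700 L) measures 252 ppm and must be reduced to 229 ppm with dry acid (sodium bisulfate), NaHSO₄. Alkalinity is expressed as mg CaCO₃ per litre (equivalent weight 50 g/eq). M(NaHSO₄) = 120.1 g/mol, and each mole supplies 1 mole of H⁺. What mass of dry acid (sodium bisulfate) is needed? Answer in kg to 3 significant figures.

2.52 kg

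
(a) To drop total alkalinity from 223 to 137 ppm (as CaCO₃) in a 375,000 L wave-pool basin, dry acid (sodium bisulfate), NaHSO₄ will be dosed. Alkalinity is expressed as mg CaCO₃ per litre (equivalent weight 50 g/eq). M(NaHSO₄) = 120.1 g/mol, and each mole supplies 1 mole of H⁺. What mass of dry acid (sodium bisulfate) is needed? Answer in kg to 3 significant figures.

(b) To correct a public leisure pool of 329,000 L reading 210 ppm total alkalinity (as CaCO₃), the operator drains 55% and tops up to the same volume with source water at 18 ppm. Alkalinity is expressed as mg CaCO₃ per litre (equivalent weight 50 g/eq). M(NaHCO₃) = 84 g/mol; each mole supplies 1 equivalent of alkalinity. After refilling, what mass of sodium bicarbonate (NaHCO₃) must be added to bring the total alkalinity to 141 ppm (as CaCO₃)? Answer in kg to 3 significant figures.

(a) 77.5 kg; (b) 20.2 kg

(a) Alkalinity to neutralize: (223 − 137) = 86 mg/L as CaCO₃ × 375,000 L = 32,250 g as CaCO₃.
(a) Equivalents of H⁺ required: 32,250 ÷ 50 g/eq = 645 eq = 645 mol NaHSO₄.
(a) Mass of NaHSO₄: 645 × 120.1 = 77,460 g.

(b) After draining 55% and refilling: 210 × 0.45 + 18 × 0.55 = 104.4 ppm.
(b) Deficit to target: 141 − 104.4 = 36.6 mg/L.
(b) As CaCO₃: 36.6 mg/L × 329,000 L = 12,040 g; ÷ 50 g/eq ÷ 1 = 240.8 mol NaHCO₃.
(b) Mass: 240.8 × 84 = 20,230 g.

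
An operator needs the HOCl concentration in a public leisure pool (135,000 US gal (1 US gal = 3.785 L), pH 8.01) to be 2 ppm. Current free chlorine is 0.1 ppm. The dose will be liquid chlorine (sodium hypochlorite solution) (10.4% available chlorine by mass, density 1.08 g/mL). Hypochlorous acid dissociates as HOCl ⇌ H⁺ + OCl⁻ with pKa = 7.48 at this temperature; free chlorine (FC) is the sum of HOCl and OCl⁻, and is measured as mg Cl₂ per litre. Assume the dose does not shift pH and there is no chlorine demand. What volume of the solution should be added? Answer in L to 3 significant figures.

39.5 L

Volume: 135,000 US gal × 3.785 L/gal = 510,975 L.
[OCl⁻]/[HOCl] = 10^(pH − pKa) = 10^(8.01 − 7.48) = 3.388; fraction as HOCl = 1/(1 + 3.388) = 0.2279.
Free chlorine required for 2 ppm HOCl: 2 / 0.2279 = 8.777 ppm.
FC to add: 8.777 − 0.1 = 8.677 mg/L as Cl₂.
Cl₂ equivalent: 8.677 mg/L × 510,975 L = 4434 g.
Product at 10.4% available Cl: 4434 / 0.104 = 42,630 g.
Volume: 42,630 g ÷ 1.08 g/mL = 39,470 mL.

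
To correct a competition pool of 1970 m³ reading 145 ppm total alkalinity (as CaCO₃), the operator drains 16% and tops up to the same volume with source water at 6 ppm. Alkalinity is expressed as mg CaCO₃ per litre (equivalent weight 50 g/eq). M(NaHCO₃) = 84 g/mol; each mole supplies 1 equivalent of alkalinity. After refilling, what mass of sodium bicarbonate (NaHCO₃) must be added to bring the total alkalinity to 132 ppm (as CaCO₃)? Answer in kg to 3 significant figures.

Volume: 1970 m³ = 1,970,000 L.
After draining 16% and refilling: 145 × 0.84 + 6 × 0.16 = 122.76 ppm.
Deficit to target: 132 − 122.76 = 9.24 mg/L.
As CaCO₃: 9.24 mg/L × 1,970,000 L = 18,200 g; ÷ 50 g/eq ÷ 1 = 364.1 mol NaHCO₃.
Mass: 364.1 × 84 = 30,580 g.

30.6 kg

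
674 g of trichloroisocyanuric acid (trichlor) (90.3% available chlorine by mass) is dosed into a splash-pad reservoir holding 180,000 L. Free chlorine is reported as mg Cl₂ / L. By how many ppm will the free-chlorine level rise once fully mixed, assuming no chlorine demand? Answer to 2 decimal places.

Available chlorine delivered: 674 g × 0.903 = 608.6 g as Cl₂.
Concentration rise: 608.6 g / 180,000 L = 3.381 mg/L = 3.38 ppm.

3.38 ppm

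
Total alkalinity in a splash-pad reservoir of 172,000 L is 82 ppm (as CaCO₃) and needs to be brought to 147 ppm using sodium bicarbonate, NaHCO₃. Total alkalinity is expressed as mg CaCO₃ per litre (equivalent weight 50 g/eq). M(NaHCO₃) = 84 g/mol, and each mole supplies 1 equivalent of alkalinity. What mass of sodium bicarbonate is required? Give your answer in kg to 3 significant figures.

18.8 kg

Alkalinity to add: (147 − 82) = 65 mg/L as CaCO₃ × 172,000 L = 11,180 g as CaCO₃.
Equivalents: 11,180 g ÷ 50 g/eq = 223.6 eq.
NaHCO₃ supplies 1 eq per mole → 223.6 mol.
Mass: 223.6 mol × 84 g/mol = 18,780 g.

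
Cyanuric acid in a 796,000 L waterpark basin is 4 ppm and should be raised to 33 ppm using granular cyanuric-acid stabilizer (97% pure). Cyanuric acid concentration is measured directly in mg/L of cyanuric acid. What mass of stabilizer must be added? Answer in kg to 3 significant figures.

CYA to add: (33 − 4) = 29 mg/L × 796,000 L = 23,080 g cyanuric acid.
At 97% purity: 23,080 / 0.97 = 23,800 g product.

23.8 kg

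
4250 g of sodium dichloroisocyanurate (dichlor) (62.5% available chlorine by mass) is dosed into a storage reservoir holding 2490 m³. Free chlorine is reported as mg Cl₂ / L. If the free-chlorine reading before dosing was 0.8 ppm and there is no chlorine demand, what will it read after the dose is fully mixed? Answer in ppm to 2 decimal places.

Volume: 2490 m³ = 2,490,000 L.
Available chlorine delivered: 4250 g × 0.625 = 2656 g as Cl₂.
Concentration rise: 2656 g / 2,490,000 L = 1.067 mg/L = 1.07 ppm.
Final FC: 0.8 + 1.07 = 1.87 ppm.

1.87 ppm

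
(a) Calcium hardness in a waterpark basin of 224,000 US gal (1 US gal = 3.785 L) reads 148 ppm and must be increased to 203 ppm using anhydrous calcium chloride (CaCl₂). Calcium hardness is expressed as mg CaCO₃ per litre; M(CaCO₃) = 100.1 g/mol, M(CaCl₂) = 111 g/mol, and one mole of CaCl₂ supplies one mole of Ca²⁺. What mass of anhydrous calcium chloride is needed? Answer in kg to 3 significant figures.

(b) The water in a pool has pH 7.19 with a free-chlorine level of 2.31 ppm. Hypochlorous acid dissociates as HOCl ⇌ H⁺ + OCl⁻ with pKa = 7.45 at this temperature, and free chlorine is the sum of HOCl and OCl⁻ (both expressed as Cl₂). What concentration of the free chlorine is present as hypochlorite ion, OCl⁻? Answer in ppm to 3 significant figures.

(a) Volume: 224,000 US gal × 3.785 L/gal = 847,840 L.
(a) Hardness to add: (203 − 148) = 55 mg/L as CaCO₃ × 847,840 L = 46,630 g as CaCO₃.
(a) Moles of Ca²⁺ (1 mol Ca²⁺ ≡ 1 mol CaCO₃): 46,630 / 100.1 g/mol = 465.8 mol.
(a) Mass of CaCl₂: 465.8 × 111 = 51,710 g.

(b) [OCl⁻]/[HOCl] = 10^(pH − pKa) = 10^(7.19 − 7.45) = 10^-0.26 = 0.5495.
(b) Fraction as HOCl = 1 / (1 + 0.5495) = 0.6454.
(b) OCl⁻ = (1 − 0.6454) × 2.31 ppm = 0.8192 ppm.

(a) 51.7 kg; (b) 0.819 ppm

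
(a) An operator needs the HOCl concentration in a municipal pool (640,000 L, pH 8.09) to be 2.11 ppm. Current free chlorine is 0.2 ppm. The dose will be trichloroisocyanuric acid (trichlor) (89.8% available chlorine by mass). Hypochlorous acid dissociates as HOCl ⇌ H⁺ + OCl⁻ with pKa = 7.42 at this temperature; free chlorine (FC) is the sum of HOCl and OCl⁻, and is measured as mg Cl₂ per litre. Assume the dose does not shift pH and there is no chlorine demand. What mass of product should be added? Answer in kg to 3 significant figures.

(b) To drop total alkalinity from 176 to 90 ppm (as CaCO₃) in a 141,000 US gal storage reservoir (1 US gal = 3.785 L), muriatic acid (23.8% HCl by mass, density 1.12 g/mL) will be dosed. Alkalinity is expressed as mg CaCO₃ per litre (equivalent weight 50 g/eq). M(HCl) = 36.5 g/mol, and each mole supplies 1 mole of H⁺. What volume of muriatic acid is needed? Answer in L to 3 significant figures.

(a) [OCl⁻]/[HOCl] = 10^(pH − pKa) = 10^(8.09 − 7.42) = 4.677; fraction as HOCl = 1/(1 + 4.677) = 0.1761.
(a) Free chlorine required for 2.11 ppm HOCl: 2.11 / 0.1761 = 11.98 ppm.
(a) FC to add: 11.98 − 0.2 = 11.78 mg/L as Cl₂.
(a) Cl₂ equivalent: 11.78 mg/L × 640,000 L = 7539 g.
(a) Product at 89.8% available Cl: 7539 / 0.898 = 8395 g.

(b) Volume: 141,000 US gal × 3.785 L/gal = 533,685 L.
(b) Alkalinity to neutralize: (176 − 90) = 86 mg/L as CaCO₃ × 533,685 L = 45,900 g as CaCO₃.
(b) Equivalents of H⁺ required: 45,900 ÷ 50 g/eq = 917.9 eq = 917.9 mol HCl.
(b) Mass of HCl: 917.9 × 36.5 = 33,500 g.
(b) Mass of 23.8% solution: 33,500 / 0.238 = 140,800 g.
(b) Volume: 140,800 g ÷ 1.12 g/mL = 125,700 mL.

(a) 8.39 kg; (b) 126 L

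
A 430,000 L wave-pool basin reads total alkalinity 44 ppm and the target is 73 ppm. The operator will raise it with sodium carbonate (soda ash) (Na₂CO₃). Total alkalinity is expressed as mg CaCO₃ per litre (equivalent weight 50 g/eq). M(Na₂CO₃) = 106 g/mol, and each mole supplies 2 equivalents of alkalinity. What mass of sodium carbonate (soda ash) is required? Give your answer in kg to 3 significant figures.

Alkalinity to add: (73 − 44) = 29 mg/L as CaCO₃ × 430,000 L = 12,470 g as CaCO₃.
Equivalents: 12,470 g ÷ 50 g/eq = 249.4 eq.
Each mole of Na₂CO₃ supplies 2 eq, so 249.4 / 2 = 124.7 mol.
Mass: 124.7 mol × 106 g/mol = 13,220 g.

13.2 kg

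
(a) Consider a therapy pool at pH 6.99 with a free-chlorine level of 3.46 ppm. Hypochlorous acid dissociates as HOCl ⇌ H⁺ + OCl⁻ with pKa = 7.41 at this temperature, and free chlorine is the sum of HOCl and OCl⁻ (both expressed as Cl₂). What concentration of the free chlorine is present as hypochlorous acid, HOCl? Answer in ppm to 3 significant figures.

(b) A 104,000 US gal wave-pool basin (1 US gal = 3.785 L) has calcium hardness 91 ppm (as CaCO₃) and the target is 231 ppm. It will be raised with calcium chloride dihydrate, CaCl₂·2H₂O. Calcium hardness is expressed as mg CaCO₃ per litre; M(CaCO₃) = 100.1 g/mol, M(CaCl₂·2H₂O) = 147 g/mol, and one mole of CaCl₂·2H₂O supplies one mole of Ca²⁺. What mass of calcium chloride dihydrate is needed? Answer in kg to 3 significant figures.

(a) 2.51 ppm; (b) 80.9 kg

(a) [OCl⁻]/[HOCl] = 10^(pH − pKa) = 10^(6.99 − 7.41) = 10^-0.42 = 0.3802.
(a) Fraction as HOCl = 1 / (1 + 0.3802) = 0.7245.
(a) HOCl = 0.7245 × 3.46 ppm = 2.507 ppm.

(b) Volume: 104,000 US gal × 3.785 L/gal = 393,640 L.
(b) Hardness to add: (231 − 91) = 140 mg/L as CaCO₃ × 393,640 L = 55,110 g as CaCO₃.
(b) Moles of Ca²⁺ (1 mol Ca²⁺ ≡ 1 mol CaCO₃): 55,110 / 100.1 g/mol = 550.5 mol.
(b) Mass of CaCl₂·2H₂O: 550.5 × 147 = 80,930 g.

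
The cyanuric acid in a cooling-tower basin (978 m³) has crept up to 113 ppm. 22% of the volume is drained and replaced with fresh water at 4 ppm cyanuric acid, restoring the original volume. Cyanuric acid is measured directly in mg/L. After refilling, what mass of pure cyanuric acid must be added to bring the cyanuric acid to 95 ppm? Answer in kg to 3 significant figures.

Volume: 978 m³ = 978,000 L.
After draining 22% and refilling: 113 × 0.78 + 4 × 0.22 = 89.02 ppm.
Deficit to target: 95 − 89.02 = 5.98 mg/L.
Mass: 5.98 mg/L × 978,000 L = 5848 g cyanuric acid.

5.85 kg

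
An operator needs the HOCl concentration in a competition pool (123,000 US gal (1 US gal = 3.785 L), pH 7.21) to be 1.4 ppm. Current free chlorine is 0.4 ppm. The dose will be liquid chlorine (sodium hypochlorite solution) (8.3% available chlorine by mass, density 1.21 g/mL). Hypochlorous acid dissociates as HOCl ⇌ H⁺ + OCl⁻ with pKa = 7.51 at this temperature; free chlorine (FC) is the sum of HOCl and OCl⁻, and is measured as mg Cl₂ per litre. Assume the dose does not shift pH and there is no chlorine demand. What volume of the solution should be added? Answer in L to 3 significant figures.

Volume: 123,000 US gal × 3.785 L/gal = 465,555 L.
[OCl⁻]/[HOCl] = 10^(pH − pKa) = 10^(7.21 − 7.51) = 0.5012; fraction as HOCl = 1/(1 + 0.5012) = 0.6661.
Free chlorine required for 1.4 ppm HOCl: 1.4 / 0.6661 = 2.102 ppm.
FC to add: 2.102 − 0.4 = 1.702 mg/L as Cl₂.
Cl₂ equivalent: 1.702 mg/L × 465,555 L = 792.2 g.
Product at 8.3% available Cl: 792.2 / 0.083 = 9545 g.
Volume: 9545 g ÷ 1.21 g/mL = 7888 mL.

7.89 L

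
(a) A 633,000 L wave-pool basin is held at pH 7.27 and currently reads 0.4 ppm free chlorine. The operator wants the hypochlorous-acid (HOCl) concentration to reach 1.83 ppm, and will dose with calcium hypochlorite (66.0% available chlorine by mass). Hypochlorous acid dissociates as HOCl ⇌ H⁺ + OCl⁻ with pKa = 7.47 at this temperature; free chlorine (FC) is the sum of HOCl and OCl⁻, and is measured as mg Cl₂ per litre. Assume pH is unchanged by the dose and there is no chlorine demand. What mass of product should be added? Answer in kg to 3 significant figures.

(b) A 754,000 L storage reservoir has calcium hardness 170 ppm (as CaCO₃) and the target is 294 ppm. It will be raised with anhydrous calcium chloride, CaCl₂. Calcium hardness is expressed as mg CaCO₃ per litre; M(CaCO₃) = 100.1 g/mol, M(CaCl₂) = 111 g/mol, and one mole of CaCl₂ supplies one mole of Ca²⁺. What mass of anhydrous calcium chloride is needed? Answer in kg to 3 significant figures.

(a) [OCl⁻]/[HOCl] = 10^(pH − pKa) = 10^(7.27 − 7.47) = 0.631; fraction as HOCl = 1/(1 + 0.631) = 0.6131.
(a) Free chlorine required for 1.83 ppm HOCl: 1.83 / 0.6131 = 2.985 ppm.
(a) FC to add: 2.985 − 0.4 = 2.585 mg/L as Cl₂.
(a) Cl₂ equivalent: 2.585 mg/L × 633,000 L = 1636 g.
(a) Product at 66.0% available Cl: 1636 / 0.66 = 2479 g.

(b) Hardness to add: (294 − 170) = 124 mg/L as CaCO₃ × 754,000 L = 93,500 g as CaCO₃.
(b) Moles of Ca²⁺ (1 mol Ca²⁺ ≡ 1 mol CaCO₃): 93,500 / 100.1 g/mol = 934 mol.
(b) Mass of CaCl₂: 934 × 111 = 103,700 g.

(a) 2.48 kg; (b) 104 kg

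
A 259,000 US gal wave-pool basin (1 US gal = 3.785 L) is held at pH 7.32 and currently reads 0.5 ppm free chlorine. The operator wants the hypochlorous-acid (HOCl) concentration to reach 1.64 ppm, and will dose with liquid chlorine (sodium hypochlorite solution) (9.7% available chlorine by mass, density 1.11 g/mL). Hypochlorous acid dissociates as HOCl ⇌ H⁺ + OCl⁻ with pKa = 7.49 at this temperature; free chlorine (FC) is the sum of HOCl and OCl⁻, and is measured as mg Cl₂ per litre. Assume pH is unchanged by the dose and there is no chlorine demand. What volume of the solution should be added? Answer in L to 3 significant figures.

20.5 L

Volume: 259,000 US gal × 3.785 L/gal = 980,315 L.
[OCl⁻]/[HOCl] = 10^(pH − pKa) = 10^(7.32 − 7.49) = 0.6761; fraction as HOCl = 1/(1 + 0.6761) = 0.5966.
Free chlorine required for 1.64 ppm HOCl: 1.64 / 0.5966 = 2.749 ppm.
FC to add: 2.749 − 0.5 = 2.249 mg/L as Cl₂.
Cl₂ equivalent: 2.249 mg/L × 980,315 L = 2205 g.
Product at 9.7% available Cl: 2205 / 0.097 = 22,730 g.
Volume: 22,730 g ÷ 1.11 g/mL = 20,470 mL.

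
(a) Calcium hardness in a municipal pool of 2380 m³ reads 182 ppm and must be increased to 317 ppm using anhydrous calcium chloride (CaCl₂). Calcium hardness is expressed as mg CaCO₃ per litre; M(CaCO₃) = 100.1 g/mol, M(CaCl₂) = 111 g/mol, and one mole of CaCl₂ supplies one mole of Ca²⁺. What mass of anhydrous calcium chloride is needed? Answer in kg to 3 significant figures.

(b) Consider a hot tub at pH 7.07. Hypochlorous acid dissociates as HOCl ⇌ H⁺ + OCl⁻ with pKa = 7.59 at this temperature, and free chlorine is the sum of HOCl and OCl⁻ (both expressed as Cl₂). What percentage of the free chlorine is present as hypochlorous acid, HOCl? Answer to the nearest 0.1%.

(a) 356 kg; (b) 76.8%

(a) Volume: 2380 m³ = 2,380,000 L.
(a) Hardness to add: (317 − 182) = 135 mg/L as CaCO₃ × 2,380,000 L = 321,300 g as CaCO₃.
(a) Moles of Ca²⁺ (1 mol Ca²⁺ ≡ 1 mol CaCO₃): 321,300 / 100.1 g/mol = 3210 mol.
(a) Mass of CaCl₂: 3210 × 111 = 356,300 g.

(b) [OCl⁻]/[HOCl] = 10^(pH − pKa) = 10^(7.07 − 7.59) = 10^-0.52 = 0.302.
(b) Fraction as HOCl = 1 / (1 + 0.302) = 0.7681.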